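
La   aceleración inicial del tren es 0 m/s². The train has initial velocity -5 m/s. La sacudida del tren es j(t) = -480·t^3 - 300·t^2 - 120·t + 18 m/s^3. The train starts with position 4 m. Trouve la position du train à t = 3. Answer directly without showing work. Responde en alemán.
Die Antwort ist -4466.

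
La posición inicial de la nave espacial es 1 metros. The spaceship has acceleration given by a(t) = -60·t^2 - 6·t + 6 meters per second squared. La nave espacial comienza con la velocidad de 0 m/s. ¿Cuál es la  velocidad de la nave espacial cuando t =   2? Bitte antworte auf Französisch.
Pour résoudre ceci, nous devons prendre 1 intégrale de notre équation de l'accélération a(t) = -60·t^2 - 6·t + 6. En prenant ∫a(t)dt et en appliquant v(0) = 0, nous trouvons v(t) = t·(-20·t^2 - 3·t + 6). De l'équation de la vitesse v(t) = t·(-20·t^2 - 3·t + 6), nous substituons t = 2 pour obtenir v = -160.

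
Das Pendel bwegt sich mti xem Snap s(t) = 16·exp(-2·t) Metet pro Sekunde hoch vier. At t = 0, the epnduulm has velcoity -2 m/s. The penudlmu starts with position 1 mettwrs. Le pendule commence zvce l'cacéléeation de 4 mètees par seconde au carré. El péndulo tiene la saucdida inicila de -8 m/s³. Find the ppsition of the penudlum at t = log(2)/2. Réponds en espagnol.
Partiendo del snap s(t) = 16·exp(-2·t), tomamos 4 antiderivadas. Integrando el snap y usando la condición inicial j(0) = -8, obtenemos j(t) = -8·exp(-2·t). Tomando ∫j(t)dt y aplicando a(0) = 4, encontramos a(t) = 4·exp(-2·t). La integral de la aceleración, con v(0) = -2, da la velocidad: v(t) = -2·exp(-2·t). La antiderivada de la velocidad es la posición. Usando x(0) = 1, obtenemos x(t) = exp(-2·t). De la ecuación de la posición x(t) = exp(-2·t), sustituimos t = log(2)/2 para obtener x = 1/2.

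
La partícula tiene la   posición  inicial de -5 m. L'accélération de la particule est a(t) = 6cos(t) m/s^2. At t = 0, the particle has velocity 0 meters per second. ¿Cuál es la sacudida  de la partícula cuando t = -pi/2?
Para resolver esto, necesitamos tomar 1 derivada de nuestra ecuación de la aceleración a(t) = 6·cos(t). Tomando d/dt de a(t), encontramos j(t) = -6·sin(t). Usando j(t) = -6·sin(t) y sustituyendo t = -pi/2, encontramos j = 6.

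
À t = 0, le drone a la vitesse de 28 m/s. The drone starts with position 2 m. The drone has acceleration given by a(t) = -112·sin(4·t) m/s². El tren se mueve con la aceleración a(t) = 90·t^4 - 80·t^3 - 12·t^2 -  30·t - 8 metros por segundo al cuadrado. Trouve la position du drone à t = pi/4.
Nous devons trouver la primitive de notre équation de l'accélération a(t) = -112·sin(4·t) 2 fois. L'intégrale de l'accélération est la vitesse. En utilisant v(0) = 28, nous obtenons v(t) = 28·cos(4·t). L'intégrale de la vitesse est la position. En utilisant x(0) = 2, nous obtenons x(t) = 7·sin(4·t) + 2. En utilisant x(t) = 7·sin(4·t) + 2 et en substituant t = pi/4, nous trouvons x = 2.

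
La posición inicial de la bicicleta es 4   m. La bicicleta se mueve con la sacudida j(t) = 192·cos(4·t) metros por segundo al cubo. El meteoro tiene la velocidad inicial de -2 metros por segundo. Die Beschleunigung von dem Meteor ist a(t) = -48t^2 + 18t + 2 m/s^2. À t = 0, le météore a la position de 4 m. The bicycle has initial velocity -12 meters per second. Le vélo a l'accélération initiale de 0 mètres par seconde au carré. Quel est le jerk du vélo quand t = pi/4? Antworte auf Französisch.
Nous avons le jerk j(t) = 192·cos(4·t). En substituant t = pi/4: j(pi/4) = -192.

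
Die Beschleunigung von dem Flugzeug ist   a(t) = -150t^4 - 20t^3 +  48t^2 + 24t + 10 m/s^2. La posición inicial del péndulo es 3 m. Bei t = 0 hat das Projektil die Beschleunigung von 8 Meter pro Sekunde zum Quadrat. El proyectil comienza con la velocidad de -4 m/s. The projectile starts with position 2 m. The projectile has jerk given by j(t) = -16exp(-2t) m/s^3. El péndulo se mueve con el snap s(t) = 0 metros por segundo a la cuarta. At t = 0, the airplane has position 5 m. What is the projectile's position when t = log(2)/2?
We must find the integral of our jerk equation j(t) = -16·exp(-2·t) 3 times. Integrating jerk and using the initial condition a(0) = 8, we get a(t) = 8·exp(-2·t). The antiderivative of acceleration, with v(0) = -4, gives velocity: v(t) = -4·exp(-2·t). The antiderivative of velocity is position. Using x(0) = 2, we get x(t) = 2·exp(-2·t). We have position x(t) = 2·exp(-2·t). Substituting t = log(2)/2: x(log(2)/2) = 1.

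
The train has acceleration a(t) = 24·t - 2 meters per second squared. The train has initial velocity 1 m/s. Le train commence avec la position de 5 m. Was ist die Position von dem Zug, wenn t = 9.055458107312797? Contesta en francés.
Pour résoudre ceci, nous devons prendre 2 intégrales de notre équation de l'accélération a(t) = 24·t - 2. En prenant ∫a(t)dt et en appliquant v(0) = 1, nous trouvons v(t) = 12·t^2 - 2·t + 1. En intégrant la vitesse et en utilisant la condition initiale x(0) = 5, nous obtenons x(t) = 4·t^3 - t^2 + t + 5. Nous avons la position x(t) = 4·t^3 - t^2 + t + 5. En substituant t = 9.055458107312797: x(9.055458107312797) = 2902.29226413025.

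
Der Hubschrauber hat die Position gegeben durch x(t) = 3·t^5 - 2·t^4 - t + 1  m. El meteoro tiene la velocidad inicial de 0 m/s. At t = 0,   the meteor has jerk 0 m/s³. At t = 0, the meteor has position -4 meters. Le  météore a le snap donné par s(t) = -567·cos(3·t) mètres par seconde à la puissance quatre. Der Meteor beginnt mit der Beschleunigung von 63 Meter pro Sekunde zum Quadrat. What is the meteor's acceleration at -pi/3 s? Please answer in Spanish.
Para resolver esto, necesitamos tomar 2 antiderivadas de nuestra ecuación del snap s(t) = -567·cos(3·t). Integrando el snap y usando la condición inicial j(0) = 0, obtenemos j(t) = -189·sin(3·t). Tomando ∫j(t)dt y aplicando a(0) = 63, encontramos a(t) = 63·cos(3·t). Tenemos la aceleración a(t) = 63·cos(3·t). Sustituyendo t = -pi/3: a(-pi/3) = -63.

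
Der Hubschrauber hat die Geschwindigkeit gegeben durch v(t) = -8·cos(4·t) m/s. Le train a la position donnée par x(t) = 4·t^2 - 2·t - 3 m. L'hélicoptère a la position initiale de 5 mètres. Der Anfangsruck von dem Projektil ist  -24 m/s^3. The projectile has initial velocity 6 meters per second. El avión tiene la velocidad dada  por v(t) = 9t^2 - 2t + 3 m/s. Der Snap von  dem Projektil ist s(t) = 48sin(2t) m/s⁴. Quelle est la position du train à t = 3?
Nous avons la position x(t) = 4·t^2 - 2·t - 3. En substituant t = 3: x(3) = 27.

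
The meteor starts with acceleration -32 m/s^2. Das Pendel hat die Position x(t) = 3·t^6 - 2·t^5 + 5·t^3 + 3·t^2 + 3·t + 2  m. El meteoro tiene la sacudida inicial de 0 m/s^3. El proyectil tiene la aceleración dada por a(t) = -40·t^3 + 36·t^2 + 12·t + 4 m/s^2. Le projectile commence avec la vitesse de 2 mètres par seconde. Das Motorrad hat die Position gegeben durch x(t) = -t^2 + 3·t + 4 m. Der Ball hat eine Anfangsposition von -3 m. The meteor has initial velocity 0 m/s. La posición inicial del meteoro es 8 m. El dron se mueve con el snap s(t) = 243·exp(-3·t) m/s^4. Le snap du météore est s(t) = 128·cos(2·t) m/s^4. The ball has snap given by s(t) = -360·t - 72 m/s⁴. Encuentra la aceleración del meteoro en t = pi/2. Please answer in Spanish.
Necesitamos integrar nuestra ecuación del snap s(t) = 128·cos(2·t) 2 veces. Integrando el snap y usando la condición inicial j(0) = 0, obtenemos j(t) = 64·sin(2·t). La integral de la sacudida, con a(0) = -32, da la aceleración: a(t) = -32·cos(2·t). Tenemos la aceleración a(t) = -32·cos(2·t). Sustituyendo t = pi/2: a(pi/2) = 32.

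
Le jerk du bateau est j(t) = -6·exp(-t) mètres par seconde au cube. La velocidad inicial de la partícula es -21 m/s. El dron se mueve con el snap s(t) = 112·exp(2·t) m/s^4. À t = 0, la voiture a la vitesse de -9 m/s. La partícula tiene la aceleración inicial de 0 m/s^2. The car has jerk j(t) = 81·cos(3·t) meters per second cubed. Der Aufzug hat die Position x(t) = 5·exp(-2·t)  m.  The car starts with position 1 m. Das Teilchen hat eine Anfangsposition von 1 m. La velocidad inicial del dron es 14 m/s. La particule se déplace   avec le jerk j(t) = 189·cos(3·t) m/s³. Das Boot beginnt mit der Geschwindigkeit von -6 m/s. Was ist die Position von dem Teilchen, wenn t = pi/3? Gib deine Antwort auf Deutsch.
Um dies zu lösen, müssen wir 3 Integrale unserer Gleichung für den Ruck j(t) = 189·cos(3·t) finden. Durch Integration von dem Ruck und Verwendung der Anfangsbedingung a(0) = 0, erhalten wir a(t) = 63·sin(3·t). Die Stammfunktion von der Beschleunigung ist die Geschwindigkeit. Mit v(0) = -21 erhalten wir v(t) = -21·cos(3·t). Die Stammfunktion von der Geschwindigkeit ist die Position. Mit x(0) = 1 erhalten wir x(t) = 1 - 7·sin(3·t). Wir haben die Position x(t) = 1 - 7·sin(3·t). Durch Einsetzen von t = pi/3: x(pi/3) = 1.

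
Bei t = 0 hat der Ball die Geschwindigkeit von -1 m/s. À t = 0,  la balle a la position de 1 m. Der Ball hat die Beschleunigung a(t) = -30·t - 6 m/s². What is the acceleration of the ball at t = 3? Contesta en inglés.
We have acceleration a(t) = -30·t - 6. Substituting t = 3: a(3) = -96.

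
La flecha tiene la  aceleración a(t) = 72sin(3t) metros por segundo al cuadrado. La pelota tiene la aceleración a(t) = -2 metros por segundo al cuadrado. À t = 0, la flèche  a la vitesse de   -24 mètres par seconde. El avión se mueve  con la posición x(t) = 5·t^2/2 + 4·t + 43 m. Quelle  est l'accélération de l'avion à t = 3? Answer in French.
Pour résoudre ceci, nous devons prendre 2 dérivées de notre équation de la position x(t) = 5·t^2/2 + 4·t + 43. En prenant d/dt de x(t), nous trouvons v(t) = 5·t + 4. La dérivée de la vitesse donne l'accélération: a(t) = 5. Nous avons l'accélération a(t) = 5. En substituant t = 3: a(3) = 5.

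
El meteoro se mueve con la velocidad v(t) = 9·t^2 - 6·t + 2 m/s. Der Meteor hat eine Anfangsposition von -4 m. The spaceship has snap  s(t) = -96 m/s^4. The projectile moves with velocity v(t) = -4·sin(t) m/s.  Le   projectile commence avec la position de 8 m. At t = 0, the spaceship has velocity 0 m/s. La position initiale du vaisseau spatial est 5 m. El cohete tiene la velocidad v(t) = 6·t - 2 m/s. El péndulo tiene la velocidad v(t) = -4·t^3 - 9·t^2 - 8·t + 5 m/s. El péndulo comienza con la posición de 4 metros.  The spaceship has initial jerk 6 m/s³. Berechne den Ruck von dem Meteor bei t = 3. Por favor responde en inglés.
To solve this, we need to take 2 derivatives of our velocity equation v(t) = 9·t^2 - 6·t + 2. Taking d/dt of v(t), we find a(t) = 18·t - 6. Taking d/dt of a(t), we find j(t) = 18. We have jerk j(t) = 18. Substituting t = 3: j(3) = 18.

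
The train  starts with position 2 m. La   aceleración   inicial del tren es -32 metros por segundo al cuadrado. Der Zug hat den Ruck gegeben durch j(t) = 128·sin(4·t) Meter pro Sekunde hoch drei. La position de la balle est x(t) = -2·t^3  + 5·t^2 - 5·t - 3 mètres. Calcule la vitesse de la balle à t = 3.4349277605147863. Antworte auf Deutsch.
Ausgehend von der Position x(t) = -2·t^3 + 5·t^2 - 5·t - 3, nehmen wir 1 Ableitung. Mit d/dt von x(t) finden wir v(t) = -6·t^2 + 10·t - 5. Wir haben die Geschwindigkeit v(t) = -6·t^2 + 10·t - 5. Durch Einsetzen von t = 3.4349277605147863: v(3.4349277605147863) = -41.4430947145829.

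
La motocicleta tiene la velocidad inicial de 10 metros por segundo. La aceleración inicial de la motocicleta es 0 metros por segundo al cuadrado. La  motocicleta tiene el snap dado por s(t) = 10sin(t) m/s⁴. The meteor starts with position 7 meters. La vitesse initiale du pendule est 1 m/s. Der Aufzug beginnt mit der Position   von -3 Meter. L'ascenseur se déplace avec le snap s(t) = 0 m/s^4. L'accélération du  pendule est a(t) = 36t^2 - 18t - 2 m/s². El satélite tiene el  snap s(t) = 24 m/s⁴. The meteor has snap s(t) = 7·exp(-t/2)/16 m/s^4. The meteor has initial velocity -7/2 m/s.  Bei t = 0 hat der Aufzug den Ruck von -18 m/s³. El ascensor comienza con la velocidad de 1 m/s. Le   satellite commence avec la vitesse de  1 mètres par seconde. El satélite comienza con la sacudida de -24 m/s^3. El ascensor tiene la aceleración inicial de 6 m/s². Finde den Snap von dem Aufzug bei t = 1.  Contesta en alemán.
Mit s(t) = 0 und Einsetzen von t = 1, finden wir s = 0.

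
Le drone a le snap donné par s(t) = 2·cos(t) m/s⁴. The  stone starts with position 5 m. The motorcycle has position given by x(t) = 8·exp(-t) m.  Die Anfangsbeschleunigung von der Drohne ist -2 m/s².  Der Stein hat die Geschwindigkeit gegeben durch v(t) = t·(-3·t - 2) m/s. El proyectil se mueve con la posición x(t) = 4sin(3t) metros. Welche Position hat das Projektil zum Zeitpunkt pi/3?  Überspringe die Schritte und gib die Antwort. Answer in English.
The answer is 0.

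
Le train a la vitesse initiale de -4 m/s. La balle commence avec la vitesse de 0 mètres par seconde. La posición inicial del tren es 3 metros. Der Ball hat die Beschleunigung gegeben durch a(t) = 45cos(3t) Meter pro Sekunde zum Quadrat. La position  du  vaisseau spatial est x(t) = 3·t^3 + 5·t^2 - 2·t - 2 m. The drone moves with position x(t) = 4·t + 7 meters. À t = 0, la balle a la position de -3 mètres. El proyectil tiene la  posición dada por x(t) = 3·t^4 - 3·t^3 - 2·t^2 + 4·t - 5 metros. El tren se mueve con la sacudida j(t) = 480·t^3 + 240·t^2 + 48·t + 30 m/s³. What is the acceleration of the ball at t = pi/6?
From the given acceleration equation a(t) = 45·cos(3·t), we substitute t = pi/6 to get a = 0.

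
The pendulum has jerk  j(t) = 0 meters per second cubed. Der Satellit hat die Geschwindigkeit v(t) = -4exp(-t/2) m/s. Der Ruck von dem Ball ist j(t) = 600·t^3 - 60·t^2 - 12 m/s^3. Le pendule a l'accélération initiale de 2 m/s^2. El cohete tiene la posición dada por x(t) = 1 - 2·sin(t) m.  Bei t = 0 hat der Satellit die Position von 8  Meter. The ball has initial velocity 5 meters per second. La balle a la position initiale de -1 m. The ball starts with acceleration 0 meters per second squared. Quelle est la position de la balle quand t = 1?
En partant du jerk j(t) = 600·t^3 - 60·t^2 - 12, nous prenons 3 intégrales. En prenant ∫j(t)dt et en appliquant a(0) = 0, nous trouvons a(t) = 150·t^4 - 20·t^3 - 12·t. En prenant ∫a(t)dt et en appliquant v(0) = 5, nous trouvons v(t) = 30·t^5 - 5·t^4 - 6·t^2 + 5. L'intégrale de la vitesse est la position. En utilisant x(0) = -1, nous obtenons x(t) = 5·t^6 - t^5 - 2·t^3 + 5·t - 1. De l'équation de la position x(t) = 5·t^6 - t^5 - 2·t^3 + 5·t - 1, nous substituons t = 1 pour obtenir x = 6.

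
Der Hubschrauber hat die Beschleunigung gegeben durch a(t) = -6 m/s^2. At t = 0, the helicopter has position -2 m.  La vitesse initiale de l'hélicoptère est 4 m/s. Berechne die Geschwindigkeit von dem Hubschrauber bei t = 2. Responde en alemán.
Ausgehend von der Beschleunigung a(t) = -6, nehmen wir 1 Integral. Durch Integration von der Beschleunigung und Verwendung der Anfangsbedingung v(0) = 4, erhalten wir v(t) = 4 - 6·t. Wir haben die Geschwindigkeit v(t) = 4 - 6·t. Durch Einsetzen von t = 2: v(2) = -8.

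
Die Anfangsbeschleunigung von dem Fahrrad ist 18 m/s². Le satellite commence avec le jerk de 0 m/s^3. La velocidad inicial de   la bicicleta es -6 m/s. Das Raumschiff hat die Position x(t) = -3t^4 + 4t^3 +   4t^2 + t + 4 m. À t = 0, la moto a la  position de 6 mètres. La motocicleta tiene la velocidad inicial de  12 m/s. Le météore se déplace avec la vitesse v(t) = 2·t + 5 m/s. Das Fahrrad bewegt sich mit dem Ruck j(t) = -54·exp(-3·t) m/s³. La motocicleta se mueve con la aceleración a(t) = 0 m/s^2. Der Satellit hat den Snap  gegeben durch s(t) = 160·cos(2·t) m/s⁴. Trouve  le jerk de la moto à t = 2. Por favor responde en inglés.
Starting from acceleration a(t) = 0, we take 1 derivative. The derivative of acceleration gives jerk: j(t) = 0. Using j(t) = 0 and substituting t = 2, we find j = 0.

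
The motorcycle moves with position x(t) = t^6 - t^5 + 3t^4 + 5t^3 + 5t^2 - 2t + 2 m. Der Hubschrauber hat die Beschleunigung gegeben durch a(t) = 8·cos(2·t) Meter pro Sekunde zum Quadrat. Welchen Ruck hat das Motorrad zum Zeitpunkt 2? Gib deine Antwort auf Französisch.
Pour résoudre ceci, nous devons prendre 3 dérivées de notre équation de la position x(t) = t^6 - t^5 + 3·t^4 + 5·t^3 + 5·t^2 - 2·t + 2. En prenant d/dt de x(t), nous trouvons v(t) = 6·t^5 - 5·t^4 + 12·t^3 + 15·t^2 + 10·t - 2. En dérivant la vitesse, nous obtenons l'accélération: a(t) = 30·t^4 - 20·t^3 + 36·t^2 + 30·t + 10. En dérivant l'accélération, nous obtenons le jerk: j(t) = 120·t^3 - 60·t^2 + 72·t + 30. En utilisant j(t) = 120·t^3 - 60·t^2 + 72·t + 30 et en substituant t = 2, nous trouvons j = 894.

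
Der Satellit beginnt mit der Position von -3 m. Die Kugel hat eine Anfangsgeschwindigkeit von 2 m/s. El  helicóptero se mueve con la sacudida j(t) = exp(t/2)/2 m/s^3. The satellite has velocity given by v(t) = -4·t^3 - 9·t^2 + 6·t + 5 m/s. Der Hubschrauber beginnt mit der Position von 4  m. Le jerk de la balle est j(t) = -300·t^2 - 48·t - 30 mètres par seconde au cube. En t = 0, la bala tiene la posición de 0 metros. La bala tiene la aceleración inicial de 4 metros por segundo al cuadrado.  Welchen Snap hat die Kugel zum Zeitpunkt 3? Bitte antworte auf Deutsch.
Ausgehend von dem Ruck j(t) = -300·t^2 - 48·t - 30, nehmen wir 1 Ableitung. Durch Ableiten von dem Ruck erhalten wir den Snap: s(t) = -600·t - 48. Aus der Gleichung für den Snap s(t) = -600·t - 48, setzen wir t = 3 ein und erhalten s = -1848.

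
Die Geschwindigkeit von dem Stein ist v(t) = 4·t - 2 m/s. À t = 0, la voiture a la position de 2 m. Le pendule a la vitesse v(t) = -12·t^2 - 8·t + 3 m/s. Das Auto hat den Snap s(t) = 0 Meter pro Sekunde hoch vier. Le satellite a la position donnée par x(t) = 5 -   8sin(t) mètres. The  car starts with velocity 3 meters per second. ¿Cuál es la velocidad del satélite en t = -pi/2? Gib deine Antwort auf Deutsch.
Ausgehend von der Position x(t) = 5 - 8·sin(t), nehmen wir 1 Ableitung. Durch Ableiten von der Position erhalten wir die Geschwindigkeit: v(t) = -8·cos(t). Wir haben die Geschwindigkeit v(t) = -8·cos(t). Durch Einsetzen von t = -pi/2: v(-pi/2) = 0.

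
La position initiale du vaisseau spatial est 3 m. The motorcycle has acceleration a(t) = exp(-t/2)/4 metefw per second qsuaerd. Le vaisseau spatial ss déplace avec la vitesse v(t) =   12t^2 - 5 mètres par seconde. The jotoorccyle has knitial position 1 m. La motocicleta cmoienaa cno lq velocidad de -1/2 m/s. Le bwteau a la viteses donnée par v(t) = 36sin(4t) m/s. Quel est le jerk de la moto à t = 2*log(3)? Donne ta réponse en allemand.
Wir müssen unsere Gleichung für die Beschleunigung a(t) = exp(-t/2)/4 1-mal ableiten. Durch Ableiten von der Beschleunigung erhalten wir den Ruck: j(t) = -exp(-t/2)/8. Wir haben den Ruck j(t) = -exp(-t/2)/8. Durch Einsetzen von t = 2*log(3): j(2*log(3)) = -1/24.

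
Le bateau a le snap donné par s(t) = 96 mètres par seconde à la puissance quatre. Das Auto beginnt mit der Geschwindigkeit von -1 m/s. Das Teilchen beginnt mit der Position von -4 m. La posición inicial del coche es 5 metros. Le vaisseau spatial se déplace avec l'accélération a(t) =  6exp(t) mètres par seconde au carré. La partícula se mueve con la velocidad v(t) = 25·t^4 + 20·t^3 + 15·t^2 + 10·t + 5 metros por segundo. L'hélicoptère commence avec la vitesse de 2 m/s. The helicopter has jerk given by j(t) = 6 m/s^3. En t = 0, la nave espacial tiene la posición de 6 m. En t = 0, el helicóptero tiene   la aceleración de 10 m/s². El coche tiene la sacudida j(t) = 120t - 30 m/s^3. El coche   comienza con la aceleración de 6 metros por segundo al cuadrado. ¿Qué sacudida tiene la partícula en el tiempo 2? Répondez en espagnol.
Partiendo de la velocidad v(t) = 25·t^4 + 20·t^3 + 15·t^2 + 10·t + 5, tomamos 2 derivadas. La derivada de la velocidad da la aceleración: a(t) = 100·t^3 + 60·t^2 + 30·t + 10. Derivando la aceleración, obtenemos la sacudida: j(t) = 300·t^2 + 120·t + 30. Usando j(t) = 300·t^2 + 120·t + 30 y sustituyendo t = 2, encontramos j = 1470.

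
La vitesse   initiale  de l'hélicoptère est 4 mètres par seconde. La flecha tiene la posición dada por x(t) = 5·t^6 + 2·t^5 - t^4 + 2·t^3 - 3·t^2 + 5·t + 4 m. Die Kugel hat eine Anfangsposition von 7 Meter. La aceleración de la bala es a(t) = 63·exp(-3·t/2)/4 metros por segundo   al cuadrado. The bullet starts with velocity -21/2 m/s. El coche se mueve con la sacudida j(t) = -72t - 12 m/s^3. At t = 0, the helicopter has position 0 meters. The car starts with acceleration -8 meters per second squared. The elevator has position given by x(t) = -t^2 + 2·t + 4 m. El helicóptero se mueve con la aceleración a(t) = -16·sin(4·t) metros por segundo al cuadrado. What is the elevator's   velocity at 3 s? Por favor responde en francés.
Pour résoudre ceci, nous devons prendre 1 dérivée de notre équation de la position x(t) = -t^2 + 2·t + 4. La dérivée de la position donne la vitesse: v(t) = 2 - 2·t. De l'équation de la vitesse v(t) = 2 - 2·t, nous substituons t = 3 pour obtenir v = -4.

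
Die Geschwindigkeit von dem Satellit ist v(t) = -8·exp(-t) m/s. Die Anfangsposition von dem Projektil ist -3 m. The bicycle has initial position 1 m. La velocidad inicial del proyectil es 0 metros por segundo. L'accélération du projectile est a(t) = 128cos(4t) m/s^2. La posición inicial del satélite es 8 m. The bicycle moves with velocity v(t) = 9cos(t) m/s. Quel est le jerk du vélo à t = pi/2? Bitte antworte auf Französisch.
En partant de la vitesse v(t) = 9·cos(t), nous prenons 2 dérivées. En dérivant la vitesse, nous obtenons l'accélération: a(t) = -9·sin(t). En prenant d/dt de a(t), nous trouvons j(t) = -9·cos(t). En utilisant j(t) = -9·cos(t) et en substituant t = pi/2, nous trouvons j = 0.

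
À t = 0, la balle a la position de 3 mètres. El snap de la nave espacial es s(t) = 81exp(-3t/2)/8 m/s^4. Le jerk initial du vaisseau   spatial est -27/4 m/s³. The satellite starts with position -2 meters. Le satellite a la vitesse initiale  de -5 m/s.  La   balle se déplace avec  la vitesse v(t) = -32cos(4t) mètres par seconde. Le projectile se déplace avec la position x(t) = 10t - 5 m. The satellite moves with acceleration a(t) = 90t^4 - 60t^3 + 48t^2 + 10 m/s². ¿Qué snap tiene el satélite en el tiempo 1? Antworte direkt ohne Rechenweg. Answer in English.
At t = 1, s = 816.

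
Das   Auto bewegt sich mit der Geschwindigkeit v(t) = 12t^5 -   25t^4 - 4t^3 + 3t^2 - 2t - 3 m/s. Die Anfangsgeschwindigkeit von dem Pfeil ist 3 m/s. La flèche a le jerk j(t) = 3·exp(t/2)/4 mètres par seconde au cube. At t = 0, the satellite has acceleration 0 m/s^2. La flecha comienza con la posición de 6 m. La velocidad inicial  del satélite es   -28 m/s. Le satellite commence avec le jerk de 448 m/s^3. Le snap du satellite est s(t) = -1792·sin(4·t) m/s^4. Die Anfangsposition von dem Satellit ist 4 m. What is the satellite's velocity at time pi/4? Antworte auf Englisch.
To solve this, we need to take 3 integrals of our snap equation s(t) = -1792·sin(4·t). The antiderivative of snap, with j(0) = 448, gives jerk: j(t) = 448·cos(4·t). The integral of jerk is acceleration. Using a(0) = 0, we get a(t) = 112·sin(4·t). Taking ∫a(t)dt and applying v(0) = -28, we find v(t) = -28·cos(4·t). We have velocity v(t) = -28·cos(4·t). Substituting t = pi/4: v(pi/4) = 28.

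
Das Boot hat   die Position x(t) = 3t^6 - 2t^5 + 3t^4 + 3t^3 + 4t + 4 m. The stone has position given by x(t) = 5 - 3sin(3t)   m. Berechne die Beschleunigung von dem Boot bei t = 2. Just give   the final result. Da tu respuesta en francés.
À t = 2, a = 1300.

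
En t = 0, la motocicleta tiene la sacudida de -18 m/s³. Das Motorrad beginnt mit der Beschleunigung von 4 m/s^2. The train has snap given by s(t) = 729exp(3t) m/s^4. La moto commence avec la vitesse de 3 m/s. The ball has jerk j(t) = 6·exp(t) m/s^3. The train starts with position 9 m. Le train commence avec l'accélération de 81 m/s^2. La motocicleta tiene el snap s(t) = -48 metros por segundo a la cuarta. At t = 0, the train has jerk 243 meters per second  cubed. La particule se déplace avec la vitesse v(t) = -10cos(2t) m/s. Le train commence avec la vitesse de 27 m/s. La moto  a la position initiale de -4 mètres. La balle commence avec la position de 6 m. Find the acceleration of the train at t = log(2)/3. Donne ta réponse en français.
Pour résoudre ceci, nous devons prendre 2 primitives de notre équation du snap s(t) = 729·exp(3·t). La primitive du snap est le jerk. En utilisant j(0) = 243, nous obtenons j(t) = 243·exp(3·t). L'intégrale du jerk, avec a(0) = 81, donne l'accélération: a(t) = 81·exp(3·t). En utilisant a(t) = 81·exp(3·t) et en substituant t = log(2)/3, nous trouvons a = 162.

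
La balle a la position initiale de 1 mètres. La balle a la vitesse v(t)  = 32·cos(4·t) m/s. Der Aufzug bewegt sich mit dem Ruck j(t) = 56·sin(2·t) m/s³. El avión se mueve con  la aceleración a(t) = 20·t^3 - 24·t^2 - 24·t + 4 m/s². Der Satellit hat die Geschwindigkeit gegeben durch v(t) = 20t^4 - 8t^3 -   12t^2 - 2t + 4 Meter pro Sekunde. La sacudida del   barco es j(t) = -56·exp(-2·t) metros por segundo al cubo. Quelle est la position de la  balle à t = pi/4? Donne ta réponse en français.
Nous devons intégrer notre équation de la vitesse v(t) = 32·cos(4·t) 1 fois. La primitive de la vitesse, avec x(0) = 1, donne la position: x(t) = 8·sin(4·t) + 1. En utilisant x(t) = 8·sin(4·t) + 1 et en substituant t = pi/4, nous trouvons x = 1.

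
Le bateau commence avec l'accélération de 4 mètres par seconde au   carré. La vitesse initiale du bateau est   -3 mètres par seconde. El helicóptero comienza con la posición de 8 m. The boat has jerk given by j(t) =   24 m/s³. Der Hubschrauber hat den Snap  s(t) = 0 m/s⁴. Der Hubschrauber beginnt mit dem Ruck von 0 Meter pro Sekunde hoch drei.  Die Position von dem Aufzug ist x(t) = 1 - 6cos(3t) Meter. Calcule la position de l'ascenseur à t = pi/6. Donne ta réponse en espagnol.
Tenemos la posición x(t) = 1 - 6·cos(3·t). Sustituyendo t = pi/6: x(pi/6) = 1.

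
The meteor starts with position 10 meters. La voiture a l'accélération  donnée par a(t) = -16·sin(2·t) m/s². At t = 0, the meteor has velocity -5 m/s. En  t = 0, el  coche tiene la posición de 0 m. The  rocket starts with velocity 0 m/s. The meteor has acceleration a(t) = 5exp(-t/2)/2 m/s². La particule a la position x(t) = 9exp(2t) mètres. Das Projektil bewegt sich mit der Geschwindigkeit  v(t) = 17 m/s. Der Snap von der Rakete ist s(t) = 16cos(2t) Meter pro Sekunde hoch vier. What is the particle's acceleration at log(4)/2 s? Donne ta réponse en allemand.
Wir müssen unsere Gleichung für die Position x(t) = 9·exp(2·t) 2-mal ableiten. Die Ableitung von der Position ergibt die Geschwindigkeit: v(t) = 18·exp(2·t). Die Ableitung von der Geschwindigkeit ergibt die Beschleunigung: a(t) = 36·exp(2·t). Aus der Gleichung für die Beschleunigung a(t) = 36·exp(2·t), setzen wir t = log(4)/2 ein und erhalten a = 144.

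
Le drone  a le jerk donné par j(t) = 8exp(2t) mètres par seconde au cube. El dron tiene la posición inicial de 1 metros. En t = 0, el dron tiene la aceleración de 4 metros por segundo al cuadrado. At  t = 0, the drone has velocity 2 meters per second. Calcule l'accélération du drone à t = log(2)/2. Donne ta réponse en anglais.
We must find the antiderivative of our jerk equation j(t) = 8·exp(2·t) 1 time. Taking ∫j(t)dt and applying a(0) = 4, we find a(t) = 4·exp(2·t). We have acceleration a(t) = 4·exp(2·t). Substituting t = log(2)/2: a(log(2)/2) = 8.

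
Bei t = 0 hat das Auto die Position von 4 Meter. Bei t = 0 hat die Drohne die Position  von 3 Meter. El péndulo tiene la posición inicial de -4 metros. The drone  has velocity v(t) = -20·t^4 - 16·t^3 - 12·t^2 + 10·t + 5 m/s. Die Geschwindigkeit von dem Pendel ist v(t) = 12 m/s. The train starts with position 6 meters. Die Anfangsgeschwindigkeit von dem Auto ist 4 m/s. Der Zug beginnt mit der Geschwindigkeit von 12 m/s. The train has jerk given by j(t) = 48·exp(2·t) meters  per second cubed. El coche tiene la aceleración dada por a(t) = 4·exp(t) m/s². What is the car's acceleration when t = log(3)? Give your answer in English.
We have acceleration a(t) = 4·exp(t). Substituting t = log(3): a(log(3)) = 12.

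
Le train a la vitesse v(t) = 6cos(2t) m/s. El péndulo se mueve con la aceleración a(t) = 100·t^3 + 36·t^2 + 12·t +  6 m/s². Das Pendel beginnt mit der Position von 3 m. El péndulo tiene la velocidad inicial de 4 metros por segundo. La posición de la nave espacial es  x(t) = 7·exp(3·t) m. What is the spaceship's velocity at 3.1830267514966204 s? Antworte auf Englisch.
To solve this, we need to take 1 derivative of our position equation x(t) = 7·exp(3·t). The derivative of position gives velocity: v(t) = 21·exp(3·t). Using v(t) = 21·exp(3·t) and substituting t = 3.1830267514966204, we find v = 294667.444370115.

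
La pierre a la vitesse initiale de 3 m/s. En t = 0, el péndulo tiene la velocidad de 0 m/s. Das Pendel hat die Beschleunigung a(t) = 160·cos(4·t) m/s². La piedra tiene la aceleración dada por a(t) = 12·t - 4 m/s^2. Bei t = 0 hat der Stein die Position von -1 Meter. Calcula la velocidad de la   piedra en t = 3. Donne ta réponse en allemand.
Ausgehend von der Beschleunigung a(t) = 12·t - 4, nehmen wir 1 Integral. Die Stammfunktion von der Beschleunigung ist die Geschwindigkeit. Mit v(0) = 3 erhalten wir v(t) = 6·t^2 - 4·t + 3. Aus der Gleichung für die Geschwindigkeit v(t) = 6·t^2 - 4·t + 3, setzen wir t = 3 ein und erhalten v = 45.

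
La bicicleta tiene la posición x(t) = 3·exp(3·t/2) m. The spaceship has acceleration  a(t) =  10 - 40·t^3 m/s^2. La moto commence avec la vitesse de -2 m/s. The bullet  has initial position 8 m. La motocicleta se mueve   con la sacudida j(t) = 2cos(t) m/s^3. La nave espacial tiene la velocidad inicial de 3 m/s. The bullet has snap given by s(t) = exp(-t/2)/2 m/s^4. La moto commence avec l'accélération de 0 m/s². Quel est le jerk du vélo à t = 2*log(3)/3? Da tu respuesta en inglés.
Starting from position x(t) = 3·exp(3·t/2), we take 3 derivatives. Differentiating position, we get velocity: v(t) = 9·exp(3·t/2)/2. Differentiating velocity, we get acceleration: a(t) = 27·exp(3·t/2)/4. Taking d/dt of a(t), we find j(t) = 81·exp(3·t/2)/8. Using j(t) = 81·exp(3·t/2)/8 and substituting t = 2*log(3)/3, we find j = 243/8.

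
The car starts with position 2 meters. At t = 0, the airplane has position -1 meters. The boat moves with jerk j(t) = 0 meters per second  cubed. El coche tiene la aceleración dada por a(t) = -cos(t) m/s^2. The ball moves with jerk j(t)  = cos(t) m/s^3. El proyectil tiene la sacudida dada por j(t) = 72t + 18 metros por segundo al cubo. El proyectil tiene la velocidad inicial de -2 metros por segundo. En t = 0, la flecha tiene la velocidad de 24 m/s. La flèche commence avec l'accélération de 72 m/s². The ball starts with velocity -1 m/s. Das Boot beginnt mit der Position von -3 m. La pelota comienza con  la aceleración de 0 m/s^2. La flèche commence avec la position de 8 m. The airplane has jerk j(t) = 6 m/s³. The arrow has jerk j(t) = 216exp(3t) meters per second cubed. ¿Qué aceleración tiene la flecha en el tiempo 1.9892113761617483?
Para resolver esto, necesitamos tomar 1 integral de nuestra ecuación de la sacudida j(t) = 216·exp(3·t). Tomando ∫j(t)dt y aplicando a(0) = 72, encontramos a(t) = 72·exp(3·t). Usando a(t) = 72·exp(3·t) y sustituyendo t = 1.9892113761617483, encontramos a = 28121.7969697508.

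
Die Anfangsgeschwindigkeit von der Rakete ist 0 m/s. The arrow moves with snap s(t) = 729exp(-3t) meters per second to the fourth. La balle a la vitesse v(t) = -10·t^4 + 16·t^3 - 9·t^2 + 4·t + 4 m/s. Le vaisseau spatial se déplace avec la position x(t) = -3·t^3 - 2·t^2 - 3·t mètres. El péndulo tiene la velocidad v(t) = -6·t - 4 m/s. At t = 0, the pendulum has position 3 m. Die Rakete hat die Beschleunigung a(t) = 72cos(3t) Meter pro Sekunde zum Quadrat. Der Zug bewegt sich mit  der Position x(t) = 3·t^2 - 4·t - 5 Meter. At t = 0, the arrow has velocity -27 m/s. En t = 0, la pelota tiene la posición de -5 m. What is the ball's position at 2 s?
We need to integrate our velocity equation v(t) = -10·t^4 + 16·t^3 - 9·t^2 + 4·t + 4 1 time. Finding the integral of v(t) and using x(0) = -5: x(t) = -2·t^5 + 4·t^4 - 3·t^3 + 2·t^2 + 4·t - 5. Using x(t) = -2·t^5 + 4·t^4 - 3·t^3 + 2·t^2 + 4·t - 5 and substituting t = 2, we find x = -13.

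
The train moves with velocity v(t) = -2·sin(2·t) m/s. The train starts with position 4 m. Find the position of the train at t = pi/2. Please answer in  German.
Wir müssen unsere Gleichung für die Geschwindigkeit v(t) = -2·sin(2·t) 1-mal integrieren. Das Integral von der Geschwindigkeit, mit x(0) = 4, ergibt die Position: x(t) = cos(2·t) + 3. Aus der Gleichung für die Position x(t) = cos(2·t) + 3, setzen wir t = pi/2 ein und erhalten x = 2.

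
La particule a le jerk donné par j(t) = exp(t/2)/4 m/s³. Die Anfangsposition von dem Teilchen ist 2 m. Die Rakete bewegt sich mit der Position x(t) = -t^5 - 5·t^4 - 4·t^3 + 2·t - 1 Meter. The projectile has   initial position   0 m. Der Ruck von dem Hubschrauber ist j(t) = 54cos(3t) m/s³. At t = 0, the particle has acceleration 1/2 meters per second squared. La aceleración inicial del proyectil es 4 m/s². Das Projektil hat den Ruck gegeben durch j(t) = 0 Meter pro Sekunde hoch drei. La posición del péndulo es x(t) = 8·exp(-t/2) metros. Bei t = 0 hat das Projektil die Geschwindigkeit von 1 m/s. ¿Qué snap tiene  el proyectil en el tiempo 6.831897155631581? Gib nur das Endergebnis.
La respuesta es 0.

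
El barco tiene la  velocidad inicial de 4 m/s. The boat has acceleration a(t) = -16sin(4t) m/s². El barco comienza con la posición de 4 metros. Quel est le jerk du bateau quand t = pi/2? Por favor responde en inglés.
To solve this, we need to take 1 derivative of our acceleration equation a(t) = -16·sin(4·t). The derivative of acceleration gives jerk: j(t) = -64·cos(4·t). Using j(t) = -64·cos(4·t) and substituting t = pi/2, we find j = -64.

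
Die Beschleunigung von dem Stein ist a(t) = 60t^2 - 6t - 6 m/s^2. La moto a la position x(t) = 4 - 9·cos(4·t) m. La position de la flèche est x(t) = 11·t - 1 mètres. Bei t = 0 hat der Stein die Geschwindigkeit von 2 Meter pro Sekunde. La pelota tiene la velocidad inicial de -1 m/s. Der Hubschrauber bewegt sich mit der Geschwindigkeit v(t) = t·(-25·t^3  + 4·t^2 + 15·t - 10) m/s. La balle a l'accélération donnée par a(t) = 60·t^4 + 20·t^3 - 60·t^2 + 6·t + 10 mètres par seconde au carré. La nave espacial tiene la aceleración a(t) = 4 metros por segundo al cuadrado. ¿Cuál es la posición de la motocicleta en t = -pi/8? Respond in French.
En utilisant x(t) = 4 - 9·cos(4·t) et en substituant t = -pi/8, nous trouvons x = 4.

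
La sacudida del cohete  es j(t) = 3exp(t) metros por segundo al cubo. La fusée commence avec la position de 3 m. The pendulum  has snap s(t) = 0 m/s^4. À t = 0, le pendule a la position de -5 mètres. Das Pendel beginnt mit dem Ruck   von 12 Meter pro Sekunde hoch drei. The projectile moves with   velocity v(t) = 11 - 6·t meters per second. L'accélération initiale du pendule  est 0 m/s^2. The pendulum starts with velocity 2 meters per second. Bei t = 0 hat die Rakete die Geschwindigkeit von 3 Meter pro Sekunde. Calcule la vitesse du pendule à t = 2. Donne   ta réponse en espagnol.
Para resolver esto, necesitamos tomar 3 antiderivadas de nuestra ecuación del snap s(t) = 0. La integral del snap, con j(0) = 12, da la sacudida: j(t) = 12. Integrando la sacudida y usando la condición inicial a(0) = 0, obtenemos a(t) = 12·t. La integral de la aceleración, con v(0) = 2, da la velocidad: v(t) = 6·t^2 + 2. Tenemos la velocidad v(t) = 6·t^2 + 2. Sustituyendo t = 2: v(2) = 26.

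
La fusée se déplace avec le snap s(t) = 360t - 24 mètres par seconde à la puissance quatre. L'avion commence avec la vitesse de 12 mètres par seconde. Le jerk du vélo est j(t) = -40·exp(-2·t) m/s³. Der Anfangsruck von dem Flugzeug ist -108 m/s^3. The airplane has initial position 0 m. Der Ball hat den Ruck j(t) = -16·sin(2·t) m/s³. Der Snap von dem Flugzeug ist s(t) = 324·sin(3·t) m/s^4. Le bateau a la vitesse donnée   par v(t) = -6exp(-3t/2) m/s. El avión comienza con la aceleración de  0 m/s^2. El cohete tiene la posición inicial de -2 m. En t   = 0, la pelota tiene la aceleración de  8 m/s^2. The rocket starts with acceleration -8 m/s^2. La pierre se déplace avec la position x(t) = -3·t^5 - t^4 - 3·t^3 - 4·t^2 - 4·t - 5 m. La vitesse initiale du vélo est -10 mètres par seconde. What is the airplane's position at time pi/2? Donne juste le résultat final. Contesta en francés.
x(pi/2) = -4.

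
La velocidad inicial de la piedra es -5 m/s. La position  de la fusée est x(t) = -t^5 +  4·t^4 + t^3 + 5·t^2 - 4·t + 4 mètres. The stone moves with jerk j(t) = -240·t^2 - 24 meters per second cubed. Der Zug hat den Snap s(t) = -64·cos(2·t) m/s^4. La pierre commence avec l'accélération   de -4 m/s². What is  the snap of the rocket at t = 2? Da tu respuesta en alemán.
Um dies zu lösen, müssen wir 4 Ableitungen unserer Gleichung für die Position x(t) = -t^5 + 4·t^4 + t^3 + 5·t^2 - 4·t + 4 nehmen. Mit d/dt von x(t) finden wir v(t) = -5·t^4 + 16·t^3 + 3·t^2 + 10·t - 4. Die Ableitung von der Geschwindigkeit ergibt die Beschleunigung: a(t) = -20·t^3 + 48·t^2 + 6·t + 10. Die Ableitung von der Beschleunigung ergibt den Ruck: j(t) = -60·t^2 + 96·t + 6. Mit d/dt von j(t) finden wir s(t) = 96 - 120·t. Mit s(t) = 96 - 120·t und Einsetzen von t = 2, finden wir s = -144.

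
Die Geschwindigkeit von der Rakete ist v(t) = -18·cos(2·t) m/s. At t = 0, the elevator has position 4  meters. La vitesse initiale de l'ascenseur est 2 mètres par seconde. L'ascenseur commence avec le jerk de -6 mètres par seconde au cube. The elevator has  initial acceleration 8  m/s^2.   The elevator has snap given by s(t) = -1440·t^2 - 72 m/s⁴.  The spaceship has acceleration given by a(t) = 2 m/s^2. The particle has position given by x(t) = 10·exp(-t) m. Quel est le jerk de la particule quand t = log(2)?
Nous devons dériver notre équation de la position x(t) = 10·exp(-t) 3 fois. La dérivée de la position donne la vitesse: v(t) = -10·exp(-t). En prenant d/dt de v(t), nous trouvons a(t) = 10·exp(-t). En prenant d/dt de a(t), nous trouvons j(t) = -10·exp(-t). Nous avons le jerk j(t) = -10·exp(-t). En substituant t = log(2): j(log(2)) = -5.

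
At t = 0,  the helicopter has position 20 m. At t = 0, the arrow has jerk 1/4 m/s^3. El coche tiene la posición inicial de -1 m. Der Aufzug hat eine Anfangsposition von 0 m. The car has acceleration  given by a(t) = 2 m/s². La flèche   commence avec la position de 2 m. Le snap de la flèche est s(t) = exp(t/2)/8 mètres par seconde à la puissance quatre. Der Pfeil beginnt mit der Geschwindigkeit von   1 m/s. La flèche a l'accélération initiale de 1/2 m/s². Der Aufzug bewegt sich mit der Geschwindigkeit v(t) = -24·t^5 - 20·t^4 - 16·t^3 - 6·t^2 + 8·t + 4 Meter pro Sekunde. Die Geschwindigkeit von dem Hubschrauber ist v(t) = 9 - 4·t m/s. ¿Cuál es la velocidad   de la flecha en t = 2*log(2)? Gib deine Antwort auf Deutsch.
Wir müssen unsere Gleichung für den Snap s(t) = exp(t/2)/8 3-mal integrieren. Die Stammfunktion von dem Snap ist der Ruck. Mit j(0) = 1/4 erhalten wir j(t) = exp(t/2)/4. Mit ∫j(t)dt und Anwendung von a(0) = 1/2, finden wir a(t) = exp(t/2)/2. Das Integral von der Beschleunigung ist die Geschwindigkeit. Mit v(0) = 1 erhalten wir v(t) = exp(t/2). Mit v(t) = exp(t/2) und Einsetzen von t = 2*log(2), finden wir v = 2.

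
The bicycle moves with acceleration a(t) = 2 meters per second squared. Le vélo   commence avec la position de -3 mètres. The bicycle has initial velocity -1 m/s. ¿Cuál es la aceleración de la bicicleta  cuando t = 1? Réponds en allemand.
Mit a(t) = 2 und Einsetzen von t = 1, finden wir a = 2.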